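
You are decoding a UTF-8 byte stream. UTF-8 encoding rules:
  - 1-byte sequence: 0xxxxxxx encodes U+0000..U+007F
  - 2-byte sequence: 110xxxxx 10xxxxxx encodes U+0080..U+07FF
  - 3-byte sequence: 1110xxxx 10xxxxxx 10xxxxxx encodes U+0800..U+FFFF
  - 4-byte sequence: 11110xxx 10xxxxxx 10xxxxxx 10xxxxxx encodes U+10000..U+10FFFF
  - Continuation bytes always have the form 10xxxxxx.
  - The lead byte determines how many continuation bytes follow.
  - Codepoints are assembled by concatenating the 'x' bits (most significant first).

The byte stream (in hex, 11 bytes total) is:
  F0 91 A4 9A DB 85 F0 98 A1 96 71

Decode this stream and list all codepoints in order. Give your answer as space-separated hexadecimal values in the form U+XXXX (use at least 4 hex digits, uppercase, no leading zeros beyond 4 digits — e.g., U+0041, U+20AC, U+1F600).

Answer: U+1191A U+06C5 U+18856 U+0071

Derivation:
Byte[0]=F0: 4-byte lead, need 3 cont bytes. acc=0x0
Byte[1]=91: continuation. acc=(acc<<6)|0x11=0x11
Byte[2]=A4: continuation. acc=(acc<<6)|0x24=0x464
Byte[3]=9A: continuation. acc=(acc<<6)|0x1A=0x1191A
Completed: cp=U+1191A (starts at byte 0)
Byte[4]=DB: 2-byte lead, need 1 cont bytes. acc=0x1B
Byte[5]=85: continuation. acc=(acc<<6)|0x05=0x6C5
Completed: cp=U+06C5 (starts at byte 4)
Byte[6]=F0: 4-byte lead, need 3 cont bytes. acc=0x0
Byte[7]=98: continuation. acc=(acc<<6)|0x18=0x18
Byte[8]=A1: continuation. acc=(acc<<6)|0x21=0x621
Byte[9]=96: continuation. acc=(acc<<6)|0x16=0x18856
Completed: cp=U+18856 (starts at byte 6)
Byte[10]=71: 1-byte ASCII. cp=U+0071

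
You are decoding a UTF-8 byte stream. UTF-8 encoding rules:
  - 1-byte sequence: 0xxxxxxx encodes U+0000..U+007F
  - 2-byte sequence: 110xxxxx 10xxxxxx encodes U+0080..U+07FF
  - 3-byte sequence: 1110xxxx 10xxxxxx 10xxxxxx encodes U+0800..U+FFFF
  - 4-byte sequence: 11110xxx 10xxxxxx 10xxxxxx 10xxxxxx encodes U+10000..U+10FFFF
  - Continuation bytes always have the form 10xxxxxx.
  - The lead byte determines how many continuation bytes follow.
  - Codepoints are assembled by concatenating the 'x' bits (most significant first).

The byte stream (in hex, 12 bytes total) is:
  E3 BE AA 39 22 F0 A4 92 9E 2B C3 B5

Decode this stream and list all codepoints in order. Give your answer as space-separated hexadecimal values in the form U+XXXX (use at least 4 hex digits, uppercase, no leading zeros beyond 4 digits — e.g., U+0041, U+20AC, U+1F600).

Answer: U+3FAA U+0039 U+0022 U+2449E U+002B U+00F5

Derivation:
Byte[0]=E3: 3-byte lead, need 2 cont bytes. acc=0x3
Byte[1]=BE: continuation. acc=(acc<<6)|0x3E=0xFE
Byte[2]=AA: continuation. acc=(acc<<6)|0x2A=0x3FAA
Completed: cp=U+3FAA (starts at byte 0)
Byte[3]=39: 1-byte ASCII. cp=U+0039
Byte[4]=22: 1-byte ASCII. cp=U+0022
Byte[5]=F0: 4-byte lead, need 3 cont bytes. acc=0x0
Byte[6]=A4: continuation. acc=(acc<<6)|0x24=0x24
Byte[7]=92: continuation. acc=(acc<<6)|0x12=0x912
Byte[8]=9E: continuation. acc=(acc<<6)|0x1E=0x2449E
Completed: cp=U+2449E (starts at byte 5)
Byte[9]=2B: 1-byte ASCII. cp=U+002B
Byte[10]=C3: 2-byte lead, need 1 cont bytes. acc=0x3
Byte[11]=B5: continuation. acc=(acc<<6)|0x35=0xF5
Completed: cp=U+00F5 (starts at byte 10)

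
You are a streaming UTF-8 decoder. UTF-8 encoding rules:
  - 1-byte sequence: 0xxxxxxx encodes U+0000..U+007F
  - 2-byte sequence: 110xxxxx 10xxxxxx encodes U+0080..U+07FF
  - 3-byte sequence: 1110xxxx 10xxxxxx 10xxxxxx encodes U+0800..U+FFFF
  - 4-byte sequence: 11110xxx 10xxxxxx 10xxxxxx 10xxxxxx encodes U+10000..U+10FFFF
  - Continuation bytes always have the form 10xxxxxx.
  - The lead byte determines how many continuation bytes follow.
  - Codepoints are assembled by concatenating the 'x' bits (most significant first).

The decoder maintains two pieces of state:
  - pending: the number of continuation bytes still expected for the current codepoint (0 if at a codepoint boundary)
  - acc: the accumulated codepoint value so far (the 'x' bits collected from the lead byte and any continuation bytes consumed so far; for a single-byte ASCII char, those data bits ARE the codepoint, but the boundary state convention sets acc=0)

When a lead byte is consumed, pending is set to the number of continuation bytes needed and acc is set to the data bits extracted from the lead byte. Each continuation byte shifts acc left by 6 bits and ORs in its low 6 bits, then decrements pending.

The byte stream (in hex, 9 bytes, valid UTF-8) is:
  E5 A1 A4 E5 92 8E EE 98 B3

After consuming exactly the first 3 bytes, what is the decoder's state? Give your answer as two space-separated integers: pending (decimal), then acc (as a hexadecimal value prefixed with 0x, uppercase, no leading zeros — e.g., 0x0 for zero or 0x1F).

Answer: 0 0x5864

Derivation:
Byte[0]=E5: 3-byte lead. pending=2, acc=0x5
Byte[1]=A1: continuation. acc=(acc<<6)|0x21=0x161, pending=1
Byte[2]=A4: continuation. acc=(acc<<6)|0x24=0x5864, pending=0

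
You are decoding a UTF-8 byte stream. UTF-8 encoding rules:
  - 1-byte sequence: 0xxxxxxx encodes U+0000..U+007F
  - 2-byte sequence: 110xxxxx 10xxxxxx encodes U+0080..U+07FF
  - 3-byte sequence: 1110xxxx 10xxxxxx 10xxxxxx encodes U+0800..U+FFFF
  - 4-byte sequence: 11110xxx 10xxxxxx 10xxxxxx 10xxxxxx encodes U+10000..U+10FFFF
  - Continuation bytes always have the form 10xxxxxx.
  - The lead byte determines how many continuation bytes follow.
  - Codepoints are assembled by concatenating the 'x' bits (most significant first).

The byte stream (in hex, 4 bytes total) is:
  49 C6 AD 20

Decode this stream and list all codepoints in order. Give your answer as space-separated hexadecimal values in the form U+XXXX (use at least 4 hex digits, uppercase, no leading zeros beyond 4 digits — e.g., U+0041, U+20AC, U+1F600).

Answer: U+0049 U+01AD U+0020

Derivation:
Byte[0]=49: 1-byte ASCII. cp=U+0049
Byte[1]=C6: 2-byte lead, need 1 cont bytes. acc=0x6
Byte[2]=AD: continuation. acc=(acc<<6)|0x2D=0x1AD
Completed: cp=U+01AD (starts at byte 1)
Byte[3]=20: 1-byte ASCII. cp=U+0020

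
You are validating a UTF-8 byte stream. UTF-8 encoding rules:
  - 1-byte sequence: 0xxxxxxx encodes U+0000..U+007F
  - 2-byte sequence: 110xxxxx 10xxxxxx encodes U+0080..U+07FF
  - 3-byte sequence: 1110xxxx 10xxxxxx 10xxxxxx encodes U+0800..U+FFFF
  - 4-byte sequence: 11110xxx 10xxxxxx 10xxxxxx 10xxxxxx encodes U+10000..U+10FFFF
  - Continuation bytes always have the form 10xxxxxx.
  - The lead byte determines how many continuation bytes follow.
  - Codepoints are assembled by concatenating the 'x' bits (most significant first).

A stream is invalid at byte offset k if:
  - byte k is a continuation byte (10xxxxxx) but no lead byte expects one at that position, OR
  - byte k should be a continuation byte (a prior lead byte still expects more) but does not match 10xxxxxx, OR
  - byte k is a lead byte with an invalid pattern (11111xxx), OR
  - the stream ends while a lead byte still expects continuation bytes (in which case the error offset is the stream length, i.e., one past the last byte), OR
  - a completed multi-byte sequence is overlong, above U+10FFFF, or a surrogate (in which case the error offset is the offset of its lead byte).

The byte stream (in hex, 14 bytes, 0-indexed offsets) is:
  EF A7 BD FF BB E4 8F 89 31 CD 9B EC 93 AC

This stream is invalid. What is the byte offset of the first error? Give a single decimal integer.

Byte[0]=EF: 3-byte lead, need 2 cont bytes. acc=0xF
Byte[1]=A7: continuation. acc=(acc<<6)|0x27=0x3E7
Byte[2]=BD: continuation. acc=(acc<<6)|0x3D=0xF9FD
Completed: cp=U+F9FD (starts at byte 0)
Byte[3]=FF: INVALID lead byte (not 0xxx/110x/1110/11110)

Answer: 3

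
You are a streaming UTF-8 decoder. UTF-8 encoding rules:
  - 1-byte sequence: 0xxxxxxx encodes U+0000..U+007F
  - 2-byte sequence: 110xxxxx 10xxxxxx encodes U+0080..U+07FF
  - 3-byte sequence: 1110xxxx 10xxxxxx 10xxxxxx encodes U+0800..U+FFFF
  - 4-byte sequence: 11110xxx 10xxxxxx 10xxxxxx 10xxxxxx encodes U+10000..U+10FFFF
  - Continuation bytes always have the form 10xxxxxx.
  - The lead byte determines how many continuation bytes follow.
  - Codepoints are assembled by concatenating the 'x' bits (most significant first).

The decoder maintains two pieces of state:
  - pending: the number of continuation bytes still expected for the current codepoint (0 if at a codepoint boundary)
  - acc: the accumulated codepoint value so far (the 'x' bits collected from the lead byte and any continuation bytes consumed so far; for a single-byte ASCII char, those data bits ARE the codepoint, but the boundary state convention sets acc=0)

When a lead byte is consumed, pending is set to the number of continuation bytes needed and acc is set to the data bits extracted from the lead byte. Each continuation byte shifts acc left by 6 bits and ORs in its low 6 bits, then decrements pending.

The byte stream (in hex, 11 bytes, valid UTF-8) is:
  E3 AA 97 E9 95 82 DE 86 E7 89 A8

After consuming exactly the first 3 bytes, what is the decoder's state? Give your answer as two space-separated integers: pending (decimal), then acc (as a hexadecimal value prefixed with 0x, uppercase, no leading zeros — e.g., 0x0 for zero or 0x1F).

Answer: 0 0x3A97

Derivation:
Byte[0]=E3: 3-byte lead. pending=2, acc=0x3
Byte[1]=AA: continuation. acc=(acc<<6)|0x2A=0xEA, pending=1
Byte[2]=97: continuation. acc=(acc<<6)|0x17=0x3A97, pending=0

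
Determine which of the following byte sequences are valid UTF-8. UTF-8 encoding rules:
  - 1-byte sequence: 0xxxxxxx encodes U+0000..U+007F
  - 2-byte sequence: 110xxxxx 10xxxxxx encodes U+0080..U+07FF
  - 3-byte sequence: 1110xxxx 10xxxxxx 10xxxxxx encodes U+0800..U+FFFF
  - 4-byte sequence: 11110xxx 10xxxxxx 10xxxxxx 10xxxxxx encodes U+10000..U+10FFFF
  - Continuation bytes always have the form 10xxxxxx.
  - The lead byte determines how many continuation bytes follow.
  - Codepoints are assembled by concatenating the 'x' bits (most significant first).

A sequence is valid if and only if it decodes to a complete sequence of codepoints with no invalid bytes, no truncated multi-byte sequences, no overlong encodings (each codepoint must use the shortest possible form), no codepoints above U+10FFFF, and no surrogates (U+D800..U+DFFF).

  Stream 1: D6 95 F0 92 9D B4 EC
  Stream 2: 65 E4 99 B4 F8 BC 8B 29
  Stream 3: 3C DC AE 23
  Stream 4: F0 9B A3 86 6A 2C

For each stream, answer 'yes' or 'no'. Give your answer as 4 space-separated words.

Stream 1: error at byte offset 7. INVALID
Stream 2: error at byte offset 4. INVALID
Stream 3: decodes cleanly. VALID
Stream 4: decodes cleanly. VALID

Answer: no no yes yes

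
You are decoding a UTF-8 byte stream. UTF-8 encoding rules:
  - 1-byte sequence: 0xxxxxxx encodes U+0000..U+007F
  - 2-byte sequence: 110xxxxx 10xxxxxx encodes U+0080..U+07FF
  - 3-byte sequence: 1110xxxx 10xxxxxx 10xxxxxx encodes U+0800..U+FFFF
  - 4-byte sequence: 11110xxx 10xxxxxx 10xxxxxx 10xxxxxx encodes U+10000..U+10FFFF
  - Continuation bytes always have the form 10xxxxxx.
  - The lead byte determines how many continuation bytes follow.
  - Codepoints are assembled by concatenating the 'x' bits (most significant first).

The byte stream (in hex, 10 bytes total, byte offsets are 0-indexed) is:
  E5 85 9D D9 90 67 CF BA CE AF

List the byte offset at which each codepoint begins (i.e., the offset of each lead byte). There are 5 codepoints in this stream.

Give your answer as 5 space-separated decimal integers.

Byte[0]=E5: 3-byte lead, need 2 cont bytes. acc=0x5
Byte[1]=85: continuation. acc=(acc<<6)|0x05=0x145
Byte[2]=9D: continuation. acc=(acc<<6)|0x1D=0x515D
Completed: cp=U+515D (starts at byte 0)
Byte[3]=D9: 2-byte lead, need 1 cont bytes. acc=0x19
Byte[4]=90: continuation. acc=(acc<<6)|0x10=0x650
Completed: cp=U+0650 (starts at byte 3)
Byte[5]=67: 1-byte ASCII. cp=U+0067
Byte[6]=CF: 2-byte lead, need 1 cont bytes. acc=0xF
Byte[7]=BA: continuation. acc=(acc<<6)|0x3A=0x3FA
Completed: cp=U+03FA (starts at byte 6)
Byte[8]=CE: 2-byte lead, need 1 cont bytes. acc=0xE
Byte[9]=AF: continuation. acc=(acc<<6)|0x2F=0x3AF
Completed: cp=U+03AF (starts at byte 8)

Answer: 0 3 5 6 8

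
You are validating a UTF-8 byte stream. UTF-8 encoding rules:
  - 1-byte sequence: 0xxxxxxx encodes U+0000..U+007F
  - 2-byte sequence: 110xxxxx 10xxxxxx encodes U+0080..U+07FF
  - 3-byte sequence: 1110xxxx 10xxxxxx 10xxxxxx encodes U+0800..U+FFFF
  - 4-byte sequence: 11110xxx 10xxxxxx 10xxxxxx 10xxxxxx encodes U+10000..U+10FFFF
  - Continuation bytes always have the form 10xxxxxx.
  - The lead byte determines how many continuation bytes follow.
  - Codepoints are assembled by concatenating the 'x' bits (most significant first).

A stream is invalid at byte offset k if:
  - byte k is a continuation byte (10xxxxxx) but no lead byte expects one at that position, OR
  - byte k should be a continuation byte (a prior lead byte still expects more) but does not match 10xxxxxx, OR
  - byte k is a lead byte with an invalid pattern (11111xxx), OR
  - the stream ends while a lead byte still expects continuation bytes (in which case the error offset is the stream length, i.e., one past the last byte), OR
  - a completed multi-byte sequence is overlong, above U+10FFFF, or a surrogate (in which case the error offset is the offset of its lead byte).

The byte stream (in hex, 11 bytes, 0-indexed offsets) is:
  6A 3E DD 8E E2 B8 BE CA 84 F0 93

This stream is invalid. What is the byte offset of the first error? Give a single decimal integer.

Answer: 11

Derivation:
Byte[0]=6A: 1-byte ASCII. cp=U+006A
Byte[1]=3E: 1-byte ASCII. cp=U+003E
Byte[2]=DD: 2-byte lead, need 1 cont bytes. acc=0x1D
Byte[3]=8E: continuation. acc=(acc<<6)|0x0E=0x74E
Completed: cp=U+074E (starts at byte 2)
Byte[4]=E2: 3-byte lead, need 2 cont bytes. acc=0x2
Byte[5]=B8: continuation. acc=(acc<<6)|0x38=0xB8
Byte[6]=BE: continuation. acc=(acc<<6)|0x3E=0x2E3E
Completed: cp=U+2E3E (starts at byte 4)
Byte[7]=CA: 2-byte lead, need 1 cont bytes. acc=0xA
Byte[8]=84: continuation. acc=(acc<<6)|0x04=0x284
Completed: cp=U+0284 (starts at byte 7)
Byte[9]=F0: 4-byte lead, need 3 cont bytes. acc=0x0
Byte[10]=93: continuation. acc=(acc<<6)|0x13=0x13
Byte[11]: stream ended, expected continuation. INVALID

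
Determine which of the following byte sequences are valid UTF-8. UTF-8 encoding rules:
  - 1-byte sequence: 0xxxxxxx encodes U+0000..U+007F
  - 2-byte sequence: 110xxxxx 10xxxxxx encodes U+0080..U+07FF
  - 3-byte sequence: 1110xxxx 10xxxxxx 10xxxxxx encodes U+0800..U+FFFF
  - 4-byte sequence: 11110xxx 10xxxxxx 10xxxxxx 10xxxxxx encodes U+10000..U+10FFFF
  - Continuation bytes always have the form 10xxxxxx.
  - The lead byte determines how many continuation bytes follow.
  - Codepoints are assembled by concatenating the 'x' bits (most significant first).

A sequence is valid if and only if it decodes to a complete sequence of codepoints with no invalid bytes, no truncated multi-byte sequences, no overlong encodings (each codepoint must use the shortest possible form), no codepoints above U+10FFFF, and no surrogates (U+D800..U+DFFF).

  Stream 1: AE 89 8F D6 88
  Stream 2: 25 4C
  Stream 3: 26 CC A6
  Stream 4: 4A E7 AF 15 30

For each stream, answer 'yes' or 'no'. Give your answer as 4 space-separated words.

Stream 1: error at byte offset 0. INVALID
Stream 2: decodes cleanly. VALID
Stream 3: decodes cleanly. VALID
Stream 4: error at byte offset 3. INVALID

Answer: no yes yes no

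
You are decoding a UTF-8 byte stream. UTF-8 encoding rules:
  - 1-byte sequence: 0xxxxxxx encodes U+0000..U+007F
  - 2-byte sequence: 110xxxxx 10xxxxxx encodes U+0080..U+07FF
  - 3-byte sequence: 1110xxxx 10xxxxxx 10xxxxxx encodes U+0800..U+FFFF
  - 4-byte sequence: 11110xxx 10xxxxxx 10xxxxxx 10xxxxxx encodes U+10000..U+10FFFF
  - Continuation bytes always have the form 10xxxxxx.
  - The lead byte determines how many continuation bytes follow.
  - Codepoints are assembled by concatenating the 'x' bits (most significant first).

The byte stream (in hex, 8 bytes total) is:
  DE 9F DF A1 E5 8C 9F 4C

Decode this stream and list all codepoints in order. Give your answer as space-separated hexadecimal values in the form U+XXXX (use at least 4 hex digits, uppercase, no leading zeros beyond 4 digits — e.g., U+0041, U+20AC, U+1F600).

Byte[0]=DE: 2-byte lead, need 1 cont bytes. acc=0x1E
Byte[1]=9F: continuation. acc=(acc<<6)|0x1F=0x79F
Completed: cp=U+079F (starts at byte 0)
Byte[2]=DF: 2-byte lead, need 1 cont bytes. acc=0x1F
Byte[3]=A1: continuation. acc=(acc<<6)|0x21=0x7E1
Completed: cp=U+07E1 (starts at byte 2)
Byte[4]=E5: 3-byte lead, need 2 cont bytes. acc=0x5
Byte[5]=8C: continuation. acc=(acc<<6)|0x0C=0x14C
Byte[6]=9F: continuation. acc=(acc<<6)|0x1F=0x531F
Completed: cp=U+531F (starts at byte 4)
Byte[7]=4C: 1-byte ASCII. cp=U+004C

Answer: U+079F U+07E1 U+531F U+004C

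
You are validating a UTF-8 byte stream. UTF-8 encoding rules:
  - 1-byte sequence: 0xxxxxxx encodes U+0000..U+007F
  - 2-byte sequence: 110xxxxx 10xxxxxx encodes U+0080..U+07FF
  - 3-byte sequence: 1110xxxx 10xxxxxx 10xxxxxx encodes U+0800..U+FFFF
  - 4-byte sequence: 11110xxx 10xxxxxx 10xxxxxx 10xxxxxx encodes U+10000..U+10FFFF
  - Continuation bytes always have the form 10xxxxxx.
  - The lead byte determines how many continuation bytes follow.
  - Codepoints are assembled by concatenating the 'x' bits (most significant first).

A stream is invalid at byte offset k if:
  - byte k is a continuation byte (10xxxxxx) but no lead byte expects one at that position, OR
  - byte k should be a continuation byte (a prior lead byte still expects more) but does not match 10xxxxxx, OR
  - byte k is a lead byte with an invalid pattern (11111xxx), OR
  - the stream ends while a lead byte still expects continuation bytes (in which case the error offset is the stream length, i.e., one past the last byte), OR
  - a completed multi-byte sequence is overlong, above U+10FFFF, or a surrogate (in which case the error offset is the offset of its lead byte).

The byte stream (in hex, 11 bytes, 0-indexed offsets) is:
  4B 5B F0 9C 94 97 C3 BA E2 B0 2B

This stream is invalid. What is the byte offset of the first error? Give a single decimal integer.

Answer: 10

Derivation:
Byte[0]=4B: 1-byte ASCII. cp=U+004B
Byte[1]=5B: 1-byte ASCII. cp=U+005B
Byte[2]=F0: 4-byte lead, need 3 cont bytes. acc=0x0
Byte[3]=9C: continuation. acc=(acc<<6)|0x1C=0x1C
Byte[4]=94: continuation. acc=(acc<<6)|0x14=0x714
Byte[5]=97: continuation. acc=(acc<<6)|0x17=0x1C517
Completed: cp=U+1C517 (starts at byte 2)
Byte[6]=C3: 2-byte lead, need 1 cont bytes. acc=0x3
Byte[7]=BA: continuation. acc=(acc<<6)|0x3A=0xFA
Completed: cp=U+00FA (starts at byte 6)
Byte[8]=E2: 3-byte lead, need 2 cont bytes. acc=0x2
Byte[9]=B0: continuation. acc=(acc<<6)|0x30=0xB0
Byte[10]=2B: expected 10xxxxxx continuation. INVALID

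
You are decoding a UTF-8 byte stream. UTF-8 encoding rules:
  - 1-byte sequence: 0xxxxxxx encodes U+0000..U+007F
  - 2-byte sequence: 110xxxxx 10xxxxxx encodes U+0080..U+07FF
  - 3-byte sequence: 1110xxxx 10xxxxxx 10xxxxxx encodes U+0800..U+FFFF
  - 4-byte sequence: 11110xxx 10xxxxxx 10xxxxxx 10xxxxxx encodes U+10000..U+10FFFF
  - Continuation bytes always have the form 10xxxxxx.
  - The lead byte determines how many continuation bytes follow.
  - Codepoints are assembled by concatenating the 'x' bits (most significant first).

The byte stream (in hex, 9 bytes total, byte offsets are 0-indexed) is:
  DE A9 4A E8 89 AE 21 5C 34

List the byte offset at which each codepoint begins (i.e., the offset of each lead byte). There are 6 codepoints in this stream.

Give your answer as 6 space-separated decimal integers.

Answer: 0 2 3 6 7 8

Derivation:
Byte[0]=DE: 2-byte lead, need 1 cont bytes. acc=0x1E
Byte[1]=A9: continuation. acc=(acc<<6)|0x29=0x7A9
Completed: cp=U+07A9 (starts at byte 0)
Byte[2]=4A: 1-byte ASCII. cp=U+004A
Byte[3]=E8: 3-byte lead, need 2 cont bytes. acc=0x8
Byte[4]=89: continuation. acc=(acc<<6)|0x09=0x209
Byte[5]=AE: continuation. acc=(acc<<6)|0x2E=0x826E
Completed: cp=U+826E (starts at byte 3)
Byte[6]=21: 1-byte ASCII. cp=U+0021
Byte[7]=5C: 1-byte ASCII. cp=U+005C
Byte[8]=34: 1-byte ASCII. cp=U+0034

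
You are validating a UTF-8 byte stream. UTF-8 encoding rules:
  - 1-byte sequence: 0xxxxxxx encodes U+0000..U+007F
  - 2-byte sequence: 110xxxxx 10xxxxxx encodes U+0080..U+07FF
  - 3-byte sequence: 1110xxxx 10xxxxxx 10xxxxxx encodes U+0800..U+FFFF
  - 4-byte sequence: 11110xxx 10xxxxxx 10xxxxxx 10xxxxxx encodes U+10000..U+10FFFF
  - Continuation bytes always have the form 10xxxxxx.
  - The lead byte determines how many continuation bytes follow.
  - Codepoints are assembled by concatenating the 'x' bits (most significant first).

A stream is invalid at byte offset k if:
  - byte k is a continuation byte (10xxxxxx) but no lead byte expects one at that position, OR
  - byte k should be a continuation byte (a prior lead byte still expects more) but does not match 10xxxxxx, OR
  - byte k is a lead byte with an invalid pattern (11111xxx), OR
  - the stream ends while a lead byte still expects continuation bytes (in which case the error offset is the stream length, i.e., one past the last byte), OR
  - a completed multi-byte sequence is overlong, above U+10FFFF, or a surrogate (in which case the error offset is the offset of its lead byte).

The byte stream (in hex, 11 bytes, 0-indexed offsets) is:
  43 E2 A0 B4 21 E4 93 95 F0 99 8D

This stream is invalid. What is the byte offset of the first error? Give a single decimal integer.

Byte[0]=43: 1-byte ASCII. cp=U+0043
Byte[1]=E2: 3-byte lead, need 2 cont bytes. acc=0x2
Byte[2]=A0: continuation. acc=(acc<<6)|0x20=0xA0
Byte[3]=B4: continuation. acc=(acc<<6)|0x34=0x2834
Completed: cp=U+2834 (starts at byte 1)
Byte[4]=21: 1-byte ASCII. cp=U+0021
Byte[5]=E4: 3-byte lead, need 2 cont bytes. acc=0x4
Byte[6]=93: continuation. acc=(acc<<6)|0x13=0x113
Byte[7]=95: continuation. acc=(acc<<6)|0x15=0x44D5
Completed: cp=U+44D5 (starts at byte 5)
Byte[8]=F0: 4-byte lead, need 3 cont bytes. acc=0x0
Byte[9]=99: continuation. acc=(acc<<6)|0x19=0x19
Byte[10]=8D: continuation. acc=(acc<<6)|0x0D=0x64D
Byte[11]: stream ended, expected continuation. INVALID

Answer: 11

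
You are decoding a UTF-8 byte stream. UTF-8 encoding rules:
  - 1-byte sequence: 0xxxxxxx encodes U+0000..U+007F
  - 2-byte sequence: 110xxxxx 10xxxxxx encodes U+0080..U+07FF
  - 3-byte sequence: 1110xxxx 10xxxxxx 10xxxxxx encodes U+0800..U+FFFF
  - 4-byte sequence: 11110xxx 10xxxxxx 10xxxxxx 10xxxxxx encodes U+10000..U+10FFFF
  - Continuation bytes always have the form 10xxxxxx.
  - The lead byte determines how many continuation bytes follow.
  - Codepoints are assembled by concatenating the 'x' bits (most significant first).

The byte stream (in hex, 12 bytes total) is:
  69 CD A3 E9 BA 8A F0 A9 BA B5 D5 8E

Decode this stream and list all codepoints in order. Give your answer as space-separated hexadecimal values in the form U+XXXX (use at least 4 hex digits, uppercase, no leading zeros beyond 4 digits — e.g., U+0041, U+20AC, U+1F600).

Byte[0]=69: 1-byte ASCII. cp=U+0069
Byte[1]=CD: 2-byte lead, need 1 cont bytes. acc=0xD
Byte[2]=A3: continuation. acc=(acc<<6)|0x23=0x363
Completed: cp=U+0363 (starts at byte 1)
Byte[3]=E9: 3-byte lead, need 2 cont bytes. acc=0x9
Byte[4]=BA: continuation. acc=(acc<<6)|0x3A=0x27A
Byte[5]=8A: continuation. acc=(acc<<6)|0x0A=0x9E8A
Completed: cp=U+9E8A (starts at byte 3)
Byte[6]=F0: 4-byte lead, need 3 cont bytes. acc=0x0
Byte[7]=A9: continuation. acc=(acc<<6)|0x29=0x29
Byte[8]=BA: continuation. acc=(acc<<6)|0x3A=0xA7A
Byte[9]=B5: continuation. acc=(acc<<6)|0x35=0x29EB5
Completed: cp=U+29EB5 (starts at byte 6)
Byte[10]=D5: 2-byte lead, need 1 cont bytes. acc=0x15
Byte[11]=8E: continuation. acc=(acc<<6)|0x0E=0x54E
Completed: cp=U+054E (starts at byte 10)

Answer: U+0069 U+0363 U+9E8A U+29EB5 U+054E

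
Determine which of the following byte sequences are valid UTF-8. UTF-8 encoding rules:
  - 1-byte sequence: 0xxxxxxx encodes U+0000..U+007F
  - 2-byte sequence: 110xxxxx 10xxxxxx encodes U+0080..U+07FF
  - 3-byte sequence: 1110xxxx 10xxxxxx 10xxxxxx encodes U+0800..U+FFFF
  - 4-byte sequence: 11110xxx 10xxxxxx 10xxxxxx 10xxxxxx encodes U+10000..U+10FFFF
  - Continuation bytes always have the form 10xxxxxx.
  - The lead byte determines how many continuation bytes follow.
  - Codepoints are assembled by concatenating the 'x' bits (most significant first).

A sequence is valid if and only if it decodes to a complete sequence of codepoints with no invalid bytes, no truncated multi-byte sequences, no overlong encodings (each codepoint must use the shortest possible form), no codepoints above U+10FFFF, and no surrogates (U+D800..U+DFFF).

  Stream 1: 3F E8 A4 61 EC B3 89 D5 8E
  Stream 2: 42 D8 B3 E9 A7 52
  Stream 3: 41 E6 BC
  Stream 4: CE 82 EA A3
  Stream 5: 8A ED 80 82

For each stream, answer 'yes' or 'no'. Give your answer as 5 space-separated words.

Answer: no no no no no

Derivation:
Stream 1: error at byte offset 3. INVALID
Stream 2: error at byte offset 5. INVALID
Stream 3: error at byte offset 3. INVALID
Stream 4: error at byte offset 4. INVALID
Stream 5: error at byte offset 0. INVALID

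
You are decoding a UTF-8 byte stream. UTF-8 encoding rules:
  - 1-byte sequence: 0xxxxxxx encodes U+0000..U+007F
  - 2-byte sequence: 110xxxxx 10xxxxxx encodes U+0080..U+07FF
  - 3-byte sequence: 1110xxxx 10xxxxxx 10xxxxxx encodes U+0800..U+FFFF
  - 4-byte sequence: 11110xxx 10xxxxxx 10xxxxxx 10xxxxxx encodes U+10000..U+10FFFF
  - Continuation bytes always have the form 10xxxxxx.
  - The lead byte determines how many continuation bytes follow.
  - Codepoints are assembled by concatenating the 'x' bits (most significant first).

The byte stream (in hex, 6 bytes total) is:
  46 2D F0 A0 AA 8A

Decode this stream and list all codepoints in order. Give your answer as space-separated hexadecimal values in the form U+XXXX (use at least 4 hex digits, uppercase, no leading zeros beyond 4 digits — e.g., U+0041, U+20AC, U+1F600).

Answer: U+0046 U+002D U+20A8A

Derivation:
Byte[0]=46: 1-byte ASCII. cp=U+0046
Byte[1]=2D: 1-byte ASCII. cp=U+002D
Byte[2]=F0: 4-byte lead, need 3 cont bytes. acc=0x0
Byte[3]=A0: continuation. acc=(acc<<6)|0x20=0x20
Byte[4]=AA: continuation. acc=(acc<<6)|0x2A=0x82A
Byte[5]=8A: continuation. acc=(acc<<6)|0x0A=0x20A8A
Completed: cp=U+20A8A (starts at byte 2)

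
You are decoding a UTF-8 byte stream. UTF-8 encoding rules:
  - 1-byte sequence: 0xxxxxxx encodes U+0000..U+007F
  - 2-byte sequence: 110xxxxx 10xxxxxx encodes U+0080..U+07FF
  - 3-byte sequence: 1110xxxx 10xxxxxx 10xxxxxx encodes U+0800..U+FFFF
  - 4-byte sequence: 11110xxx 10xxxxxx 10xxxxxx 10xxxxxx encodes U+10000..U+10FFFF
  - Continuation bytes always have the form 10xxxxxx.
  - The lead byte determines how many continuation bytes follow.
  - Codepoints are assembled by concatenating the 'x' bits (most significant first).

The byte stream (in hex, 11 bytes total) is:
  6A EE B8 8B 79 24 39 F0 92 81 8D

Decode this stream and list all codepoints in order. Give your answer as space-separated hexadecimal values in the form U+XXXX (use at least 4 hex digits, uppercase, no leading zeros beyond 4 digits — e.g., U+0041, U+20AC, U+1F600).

Byte[0]=6A: 1-byte ASCII. cp=U+006A
Byte[1]=EE: 3-byte lead, need 2 cont bytes. acc=0xE
Byte[2]=B8: continuation. acc=(acc<<6)|0x38=0x3B8
Byte[3]=8B: continuation. acc=(acc<<6)|0x0B=0xEE0B
Completed: cp=U+EE0B (starts at byte 1)
Byte[4]=79: 1-byte ASCII. cp=U+0079
Byte[5]=24: 1-byte ASCII. cp=U+0024
Byte[6]=39: 1-byte ASCII. cp=U+0039
Byte[7]=F0: 4-byte lead, need 3 cont bytes. acc=0x0
Byte[8]=92: continuation. acc=(acc<<6)|0x12=0x12
Byte[9]=81: continuation. acc=(acc<<6)|0x01=0x481
Byte[10]=8D: continuation. acc=(acc<<6)|0x0D=0x1204D
Completed: cp=U+1204D (starts at byte 7)

Answer: U+006A U+EE0B U+0079 U+0024 U+0039 U+1204D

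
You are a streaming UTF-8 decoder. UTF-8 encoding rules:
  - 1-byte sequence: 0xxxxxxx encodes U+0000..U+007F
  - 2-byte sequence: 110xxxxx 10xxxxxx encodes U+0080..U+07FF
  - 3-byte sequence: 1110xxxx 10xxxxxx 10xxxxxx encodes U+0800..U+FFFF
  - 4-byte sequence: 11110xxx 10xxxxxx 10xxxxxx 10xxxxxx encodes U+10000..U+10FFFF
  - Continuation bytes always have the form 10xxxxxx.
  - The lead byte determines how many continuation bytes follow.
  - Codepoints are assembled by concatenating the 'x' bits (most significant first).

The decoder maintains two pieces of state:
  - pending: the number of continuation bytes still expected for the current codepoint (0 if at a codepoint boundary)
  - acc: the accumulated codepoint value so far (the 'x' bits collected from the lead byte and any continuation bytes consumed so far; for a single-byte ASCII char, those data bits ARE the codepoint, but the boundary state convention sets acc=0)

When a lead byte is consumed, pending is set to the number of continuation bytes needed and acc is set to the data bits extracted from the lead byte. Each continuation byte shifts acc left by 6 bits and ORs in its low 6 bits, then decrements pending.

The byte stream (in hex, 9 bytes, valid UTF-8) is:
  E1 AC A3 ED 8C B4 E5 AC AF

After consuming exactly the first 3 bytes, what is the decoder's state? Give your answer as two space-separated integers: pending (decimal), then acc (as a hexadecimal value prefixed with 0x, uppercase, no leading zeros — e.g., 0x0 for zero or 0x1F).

Byte[0]=E1: 3-byte lead. pending=2, acc=0x1
Byte[1]=AC: continuation. acc=(acc<<6)|0x2C=0x6C, pending=1
Byte[2]=A3: continuation. acc=(acc<<6)|0x23=0x1B23, pending=0

Answer: 0 0x1B23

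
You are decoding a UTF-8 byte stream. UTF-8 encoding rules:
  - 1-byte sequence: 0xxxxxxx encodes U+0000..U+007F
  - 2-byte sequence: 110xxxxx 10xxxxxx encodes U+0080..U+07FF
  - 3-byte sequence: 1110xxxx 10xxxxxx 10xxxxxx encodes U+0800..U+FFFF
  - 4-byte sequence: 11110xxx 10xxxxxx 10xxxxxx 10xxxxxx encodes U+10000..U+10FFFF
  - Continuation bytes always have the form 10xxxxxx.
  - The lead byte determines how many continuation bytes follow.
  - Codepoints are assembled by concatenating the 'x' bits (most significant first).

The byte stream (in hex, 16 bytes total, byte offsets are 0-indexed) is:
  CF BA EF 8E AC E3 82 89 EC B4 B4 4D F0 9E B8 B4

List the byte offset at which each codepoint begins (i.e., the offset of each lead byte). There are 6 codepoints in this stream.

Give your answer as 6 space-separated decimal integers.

Byte[0]=CF: 2-byte lead, need 1 cont bytes. acc=0xF
Byte[1]=BA: continuation. acc=(acc<<6)|0x3A=0x3FA
Completed: cp=U+03FA (starts at byte 0)
Byte[2]=EF: 3-byte lead, need 2 cont bytes. acc=0xF
Byte[3]=8E: continuation. acc=(acc<<6)|0x0E=0x3CE
Byte[4]=AC: continuation. acc=(acc<<6)|0x2C=0xF3AC
Completed: cp=U+F3AC (starts at byte 2)
Byte[5]=E3: 3-byte lead, need 2 cont bytes. acc=0x3
Byte[6]=82: continuation. acc=(acc<<6)|0x02=0xC2
Byte[7]=89: continuation. acc=(acc<<6)|0x09=0x3089
Completed: cp=U+3089 (starts at byte 5)
Byte[8]=EC: 3-byte lead, need 2 cont bytes. acc=0xC
Byte[9]=B4: continuation. acc=(acc<<6)|0x34=0x334
Byte[10]=B4: continuation. acc=(acc<<6)|0x34=0xCD34
Completed: cp=U+CD34 (starts at byte 8)
Byte[11]=4D: 1-byte ASCII. cp=U+004D
Byte[12]=F0: 4-byte lead, need 3 cont bytes. acc=0x0
Byte[13]=9E: continuation. acc=(acc<<6)|0x1E=0x1E
Byte[14]=B8: continuation. acc=(acc<<6)|0x38=0x7B8
Byte[15]=B4: continuation. acc=(acc<<6)|0x34=0x1EE34
Completed: cp=U+1EE34 (starts at byte 12)

Answer: 0 2 5 8 11 12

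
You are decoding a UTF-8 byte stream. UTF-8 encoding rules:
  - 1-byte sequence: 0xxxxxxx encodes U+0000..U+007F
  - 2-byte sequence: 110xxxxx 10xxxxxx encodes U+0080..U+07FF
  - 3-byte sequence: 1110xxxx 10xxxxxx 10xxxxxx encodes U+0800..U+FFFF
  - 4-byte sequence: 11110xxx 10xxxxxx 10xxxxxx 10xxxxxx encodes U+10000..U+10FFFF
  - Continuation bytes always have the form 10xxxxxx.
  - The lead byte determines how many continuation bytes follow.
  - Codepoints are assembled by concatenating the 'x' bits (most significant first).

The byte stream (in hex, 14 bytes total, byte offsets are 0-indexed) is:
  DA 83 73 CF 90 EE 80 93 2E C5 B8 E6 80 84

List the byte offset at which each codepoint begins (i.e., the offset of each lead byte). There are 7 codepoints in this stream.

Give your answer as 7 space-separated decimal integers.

Answer: 0 2 3 5 8 9 11

Derivation:
Byte[0]=DA: 2-byte lead, need 1 cont bytes. acc=0x1A
Byte[1]=83: continuation. acc=(acc<<6)|0x03=0x683
Completed: cp=U+0683 (starts at byte 0)
Byte[2]=73: 1-byte ASCII. cp=U+0073
Byte[3]=CF: 2-byte lead, need 1 cont bytes. acc=0xF
Byte[4]=90: continuation. acc=(acc<<6)|0x10=0x3D0
Completed: cp=U+03D0 (starts at byte 3)
Byte[5]=EE: 3-byte lead, need 2 cont bytes. acc=0xE
Byte[6]=80: continuation. acc=(acc<<6)|0x00=0x380
Byte[7]=93: continuation. acc=(acc<<6)|0x13=0xE013
Completed: cp=U+E013 (starts at byte 5)
Byte[8]=2E: 1-byte ASCII. cp=U+002E
Byte[9]=C5: 2-byte lead, need 1 cont bytes. acc=0x5
Byte[10]=B8: continuation. acc=(acc<<6)|0x38=0x178
Completed: cp=U+0178 (starts at byte 9)
Byte[11]=E6: 3-byte lead, need 2 cont bytes. acc=0x6
Byte[12]=80: continuation. acc=(acc<<6)|0x00=0x180
Byte[13]=84: continuation. acc=(acc<<6)|0x04=0x6004
Completed: cp=U+6004 (starts at byte 11)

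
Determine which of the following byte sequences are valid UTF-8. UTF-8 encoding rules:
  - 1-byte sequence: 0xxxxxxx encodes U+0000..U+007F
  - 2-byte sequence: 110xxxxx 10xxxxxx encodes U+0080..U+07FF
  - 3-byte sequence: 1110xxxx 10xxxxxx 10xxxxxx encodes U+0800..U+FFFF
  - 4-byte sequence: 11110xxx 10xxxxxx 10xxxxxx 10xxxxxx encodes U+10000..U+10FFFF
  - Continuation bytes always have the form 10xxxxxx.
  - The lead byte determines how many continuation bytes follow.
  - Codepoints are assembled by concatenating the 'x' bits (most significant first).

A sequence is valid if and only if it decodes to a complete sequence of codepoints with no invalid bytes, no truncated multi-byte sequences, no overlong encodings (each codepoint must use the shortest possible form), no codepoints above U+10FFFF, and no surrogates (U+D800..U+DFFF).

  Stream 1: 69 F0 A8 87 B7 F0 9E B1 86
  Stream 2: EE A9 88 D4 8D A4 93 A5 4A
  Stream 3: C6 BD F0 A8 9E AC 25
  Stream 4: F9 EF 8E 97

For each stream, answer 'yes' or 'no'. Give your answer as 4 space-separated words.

Stream 1: decodes cleanly. VALID
Stream 2: error at byte offset 5. INVALID
Stream 3: decodes cleanly. VALID
Stream 4: error at byte offset 0. INVALID

Answer: yes no yes no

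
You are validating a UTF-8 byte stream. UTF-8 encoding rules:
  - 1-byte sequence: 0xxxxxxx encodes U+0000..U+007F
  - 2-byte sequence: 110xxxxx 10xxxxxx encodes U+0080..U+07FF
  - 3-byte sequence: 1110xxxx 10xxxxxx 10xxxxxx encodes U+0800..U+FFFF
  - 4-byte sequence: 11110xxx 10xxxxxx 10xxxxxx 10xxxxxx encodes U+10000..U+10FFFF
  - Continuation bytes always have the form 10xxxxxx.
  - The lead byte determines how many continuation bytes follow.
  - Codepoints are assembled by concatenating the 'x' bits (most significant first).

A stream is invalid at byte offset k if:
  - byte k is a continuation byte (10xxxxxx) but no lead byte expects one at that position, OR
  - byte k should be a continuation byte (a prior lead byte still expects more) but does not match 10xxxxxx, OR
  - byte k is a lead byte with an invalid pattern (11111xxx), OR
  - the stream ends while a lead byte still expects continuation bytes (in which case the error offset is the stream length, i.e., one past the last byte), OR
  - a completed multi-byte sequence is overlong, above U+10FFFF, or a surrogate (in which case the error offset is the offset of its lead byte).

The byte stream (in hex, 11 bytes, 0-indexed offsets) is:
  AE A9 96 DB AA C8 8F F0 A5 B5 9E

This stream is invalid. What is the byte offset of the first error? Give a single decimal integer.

Answer: 0

Derivation:
Byte[0]=AE: INVALID lead byte (not 0xxx/110x/1110/11110)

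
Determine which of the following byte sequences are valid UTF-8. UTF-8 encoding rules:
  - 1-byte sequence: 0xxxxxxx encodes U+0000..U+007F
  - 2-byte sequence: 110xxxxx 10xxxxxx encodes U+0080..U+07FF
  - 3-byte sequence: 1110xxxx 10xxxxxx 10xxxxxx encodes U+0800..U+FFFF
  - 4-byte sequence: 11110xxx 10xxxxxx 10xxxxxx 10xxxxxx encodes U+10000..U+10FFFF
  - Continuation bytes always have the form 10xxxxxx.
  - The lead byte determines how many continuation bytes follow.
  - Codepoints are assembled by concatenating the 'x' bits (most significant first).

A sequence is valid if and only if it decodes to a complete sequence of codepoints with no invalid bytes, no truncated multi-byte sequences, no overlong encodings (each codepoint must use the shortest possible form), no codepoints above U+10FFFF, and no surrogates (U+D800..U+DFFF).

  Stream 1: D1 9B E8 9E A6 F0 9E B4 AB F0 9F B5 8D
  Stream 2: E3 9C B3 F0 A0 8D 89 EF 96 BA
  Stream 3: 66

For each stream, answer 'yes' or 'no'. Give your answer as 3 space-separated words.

Answer: yes yes yes

Derivation:
Stream 1: decodes cleanly. VALID
Stream 2: decodes cleanly. VALID
Stream 3: decodes cleanly. VALID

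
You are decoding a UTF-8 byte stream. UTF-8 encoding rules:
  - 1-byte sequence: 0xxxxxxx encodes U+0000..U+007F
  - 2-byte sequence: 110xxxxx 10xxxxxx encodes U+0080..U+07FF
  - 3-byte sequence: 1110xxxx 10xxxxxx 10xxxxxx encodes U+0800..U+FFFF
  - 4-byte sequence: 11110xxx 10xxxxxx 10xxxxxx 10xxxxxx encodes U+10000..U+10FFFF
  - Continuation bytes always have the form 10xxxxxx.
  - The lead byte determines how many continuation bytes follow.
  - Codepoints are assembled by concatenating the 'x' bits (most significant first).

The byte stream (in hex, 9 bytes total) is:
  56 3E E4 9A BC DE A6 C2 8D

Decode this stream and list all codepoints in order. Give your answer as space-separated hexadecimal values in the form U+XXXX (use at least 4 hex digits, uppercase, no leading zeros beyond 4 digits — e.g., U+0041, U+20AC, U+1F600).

Byte[0]=56: 1-byte ASCII. cp=U+0056
Byte[1]=3E: 1-byte ASCII. cp=U+003E
Byte[2]=E4: 3-byte lead, need 2 cont bytes. acc=0x4
Byte[3]=9A: continuation. acc=(acc<<6)|0x1A=0x11A
Byte[4]=BC: continuation. acc=(acc<<6)|0x3C=0x46BC
Completed: cp=U+46BC (starts at byte 2)
Byte[5]=DE: 2-byte lead, need 1 cont bytes. acc=0x1E
Byte[6]=A6: continuation. acc=(acc<<6)|0x26=0x7A6
Completed: cp=U+07A6 (starts at byte 5)
Byte[7]=C2: 2-byte lead, need 1 cont bytes. acc=0x2
Byte[8]=8D: continuation. acc=(acc<<6)|0x0D=0x8D
Completed: cp=U+008D (starts at byte 7)

Answer: U+0056 U+003E U+46BC U+07A6 U+008D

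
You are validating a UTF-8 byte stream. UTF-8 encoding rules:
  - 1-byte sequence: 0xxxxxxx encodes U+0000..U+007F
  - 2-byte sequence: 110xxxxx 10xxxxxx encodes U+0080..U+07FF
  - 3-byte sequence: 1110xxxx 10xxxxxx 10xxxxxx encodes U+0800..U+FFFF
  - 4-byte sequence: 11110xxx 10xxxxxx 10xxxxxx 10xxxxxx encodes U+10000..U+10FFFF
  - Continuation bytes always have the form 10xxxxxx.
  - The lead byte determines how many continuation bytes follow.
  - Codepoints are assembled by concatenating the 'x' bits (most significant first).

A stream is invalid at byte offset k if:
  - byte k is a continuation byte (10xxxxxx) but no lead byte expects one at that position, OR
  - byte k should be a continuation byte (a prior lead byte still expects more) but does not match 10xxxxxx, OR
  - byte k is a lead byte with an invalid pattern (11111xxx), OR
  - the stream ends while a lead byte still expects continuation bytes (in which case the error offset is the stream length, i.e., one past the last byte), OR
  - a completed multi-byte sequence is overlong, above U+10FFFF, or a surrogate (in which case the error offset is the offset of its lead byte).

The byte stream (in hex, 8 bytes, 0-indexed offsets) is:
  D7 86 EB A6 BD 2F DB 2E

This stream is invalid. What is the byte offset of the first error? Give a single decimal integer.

Byte[0]=D7: 2-byte lead, need 1 cont bytes. acc=0x17
Byte[1]=86: continuation. acc=(acc<<6)|0x06=0x5C6
Completed: cp=U+05C6 (starts at byte 0)
Byte[2]=EB: 3-byte lead, need 2 cont bytes. acc=0xB
Byte[3]=A6: continuation. acc=(acc<<6)|0x26=0x2E6
Byte[4]=BD: continuation. acc=(acc<<6)|0x3D=0xB9BD
Completed: cp=U+B9BD (starts at byte 2)
Byte[5]=2F: 1-byte ASCII. cp=U+002F
Byte[6]=DB: 2-byte lead, need 1 cont bytes. acc=0x1B
Byte[7]=2E: expected 10xxxxxx continuation. INVALID

Answer: 7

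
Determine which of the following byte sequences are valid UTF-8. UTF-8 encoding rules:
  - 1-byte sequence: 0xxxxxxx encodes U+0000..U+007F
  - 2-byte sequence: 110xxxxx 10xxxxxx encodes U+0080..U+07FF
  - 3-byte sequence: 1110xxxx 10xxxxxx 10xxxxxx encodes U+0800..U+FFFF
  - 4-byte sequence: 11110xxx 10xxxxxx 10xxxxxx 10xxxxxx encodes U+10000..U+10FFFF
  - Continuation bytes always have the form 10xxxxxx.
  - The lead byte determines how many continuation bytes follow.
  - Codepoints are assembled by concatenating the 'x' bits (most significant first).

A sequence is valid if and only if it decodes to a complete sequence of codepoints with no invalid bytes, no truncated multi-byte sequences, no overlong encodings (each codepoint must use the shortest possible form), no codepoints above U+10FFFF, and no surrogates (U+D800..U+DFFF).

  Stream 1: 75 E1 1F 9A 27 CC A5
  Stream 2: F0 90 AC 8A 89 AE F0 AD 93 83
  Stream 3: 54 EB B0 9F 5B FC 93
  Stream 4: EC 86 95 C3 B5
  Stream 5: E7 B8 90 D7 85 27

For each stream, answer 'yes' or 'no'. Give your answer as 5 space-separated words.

Stream 1: error at byte offset 2. INVALID
Stream 2: error at byte offset 4. INVALID
Stream 3: error at byte offset 5. INVALID
Stream 4: decodes cleanly. VALID
Stream 5: decodes cleanly. VALID

Answer: no no no yes yes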